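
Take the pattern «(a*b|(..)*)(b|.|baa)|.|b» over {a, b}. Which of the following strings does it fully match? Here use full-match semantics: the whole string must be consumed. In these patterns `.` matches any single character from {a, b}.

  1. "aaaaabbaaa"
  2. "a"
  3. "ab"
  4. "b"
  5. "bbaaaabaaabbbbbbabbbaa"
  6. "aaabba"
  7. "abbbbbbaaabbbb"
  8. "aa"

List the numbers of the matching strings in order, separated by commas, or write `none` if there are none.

1 → no match
2 → match
3 → no match
4 → match
5 → no match
6 → no match
7 → no match
8 → no match

2, 4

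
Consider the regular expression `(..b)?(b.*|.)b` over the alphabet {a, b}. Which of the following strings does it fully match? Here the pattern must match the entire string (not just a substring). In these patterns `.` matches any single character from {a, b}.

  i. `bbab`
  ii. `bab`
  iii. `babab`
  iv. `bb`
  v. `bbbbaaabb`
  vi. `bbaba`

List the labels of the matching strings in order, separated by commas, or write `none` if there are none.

i → match
ii → match
iii → match
iv → match
v → match
vi → no match — must end with `b`

i, ii, iii, iv, v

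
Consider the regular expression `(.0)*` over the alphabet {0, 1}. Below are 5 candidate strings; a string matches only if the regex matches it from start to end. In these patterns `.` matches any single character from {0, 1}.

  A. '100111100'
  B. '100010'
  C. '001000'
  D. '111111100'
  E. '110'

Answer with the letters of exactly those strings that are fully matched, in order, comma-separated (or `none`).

A → no match
B → match
C → match
D → no match
E → no match

B, C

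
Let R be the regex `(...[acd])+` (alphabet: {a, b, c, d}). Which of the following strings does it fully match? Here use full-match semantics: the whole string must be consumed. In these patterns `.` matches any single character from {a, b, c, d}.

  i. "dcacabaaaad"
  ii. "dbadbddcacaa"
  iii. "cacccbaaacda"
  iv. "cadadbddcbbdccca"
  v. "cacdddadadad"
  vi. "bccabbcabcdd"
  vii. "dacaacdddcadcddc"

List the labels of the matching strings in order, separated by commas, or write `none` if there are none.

ii, iii, iv, v, vi, vii

i → no match
ii → match
iii → match
iv → match
v → match
vi → match
vii → match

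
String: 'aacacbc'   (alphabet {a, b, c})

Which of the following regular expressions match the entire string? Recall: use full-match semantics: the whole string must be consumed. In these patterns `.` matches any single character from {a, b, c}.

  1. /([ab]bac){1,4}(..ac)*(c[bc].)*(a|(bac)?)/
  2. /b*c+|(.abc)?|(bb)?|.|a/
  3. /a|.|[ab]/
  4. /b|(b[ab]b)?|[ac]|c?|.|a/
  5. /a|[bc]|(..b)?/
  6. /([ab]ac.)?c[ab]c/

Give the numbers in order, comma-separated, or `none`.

6

1 → no match
2 → no match
3 → no match
4 → no match
5 → no match
6 → match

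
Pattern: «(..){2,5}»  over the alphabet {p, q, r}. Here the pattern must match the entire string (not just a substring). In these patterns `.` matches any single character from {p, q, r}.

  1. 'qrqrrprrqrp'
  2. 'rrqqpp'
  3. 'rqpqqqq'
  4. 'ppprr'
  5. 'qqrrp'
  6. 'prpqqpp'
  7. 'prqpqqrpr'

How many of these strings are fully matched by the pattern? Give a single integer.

1. 'qrqrrprrqrp' → no match
2. 'rrqqpp' → match
3. 'rqpqqqq' → no match
4. 'ppprr' → no match
5. 'qqrrp' → no match
6. 'prpqqpp' → no match
7. 'prqpqqrpr' → no match
Total matched: 1

1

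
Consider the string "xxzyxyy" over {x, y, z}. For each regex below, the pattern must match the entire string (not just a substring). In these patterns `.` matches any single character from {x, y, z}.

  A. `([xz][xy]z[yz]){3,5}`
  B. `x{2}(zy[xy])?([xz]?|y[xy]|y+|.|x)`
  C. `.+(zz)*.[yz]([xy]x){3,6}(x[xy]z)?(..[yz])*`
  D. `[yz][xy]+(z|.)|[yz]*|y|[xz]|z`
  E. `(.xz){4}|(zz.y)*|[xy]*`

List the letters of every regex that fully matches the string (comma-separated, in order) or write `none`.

B

A → no match
B → match
C → no match
D → no match
E → no match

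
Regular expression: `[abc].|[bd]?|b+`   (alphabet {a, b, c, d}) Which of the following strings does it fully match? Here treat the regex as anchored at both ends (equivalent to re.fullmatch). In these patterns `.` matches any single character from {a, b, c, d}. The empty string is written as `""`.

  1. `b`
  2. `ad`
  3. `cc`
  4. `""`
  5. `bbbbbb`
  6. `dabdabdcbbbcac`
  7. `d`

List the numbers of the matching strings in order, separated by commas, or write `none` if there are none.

1, 2, 3, 4, 5, 7

1 → match
2 → match
3 → match
4 → match
5 → match
6 → no match
7 → match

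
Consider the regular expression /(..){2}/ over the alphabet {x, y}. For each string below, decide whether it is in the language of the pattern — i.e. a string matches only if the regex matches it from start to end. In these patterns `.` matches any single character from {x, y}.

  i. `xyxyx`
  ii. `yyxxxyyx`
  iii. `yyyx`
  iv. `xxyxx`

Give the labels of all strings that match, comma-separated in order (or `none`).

iii

i → no match
ii → no match
iii → match
iv → no match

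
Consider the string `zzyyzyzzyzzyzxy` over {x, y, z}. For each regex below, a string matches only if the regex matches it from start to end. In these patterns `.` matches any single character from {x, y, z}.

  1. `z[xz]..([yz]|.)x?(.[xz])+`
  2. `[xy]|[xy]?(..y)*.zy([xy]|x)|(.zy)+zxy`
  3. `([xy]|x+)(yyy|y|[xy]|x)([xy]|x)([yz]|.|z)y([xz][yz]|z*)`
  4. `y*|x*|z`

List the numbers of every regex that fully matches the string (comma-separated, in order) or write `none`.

2

1 → no match
2 → match
3 → no match
4 → no match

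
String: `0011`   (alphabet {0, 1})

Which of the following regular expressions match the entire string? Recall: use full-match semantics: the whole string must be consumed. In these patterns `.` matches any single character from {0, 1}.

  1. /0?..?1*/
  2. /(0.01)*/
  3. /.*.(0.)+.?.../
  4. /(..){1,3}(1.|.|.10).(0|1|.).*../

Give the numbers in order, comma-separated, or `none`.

1 → match
2 → no match
3 → no match
4 → no match

1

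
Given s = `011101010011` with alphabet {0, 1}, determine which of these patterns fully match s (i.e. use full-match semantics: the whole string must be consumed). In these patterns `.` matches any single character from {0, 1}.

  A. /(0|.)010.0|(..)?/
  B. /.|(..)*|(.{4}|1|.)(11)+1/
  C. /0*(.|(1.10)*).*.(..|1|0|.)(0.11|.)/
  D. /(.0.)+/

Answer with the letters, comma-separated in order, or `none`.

B, C

A → no match
B → match
C → match
D → no match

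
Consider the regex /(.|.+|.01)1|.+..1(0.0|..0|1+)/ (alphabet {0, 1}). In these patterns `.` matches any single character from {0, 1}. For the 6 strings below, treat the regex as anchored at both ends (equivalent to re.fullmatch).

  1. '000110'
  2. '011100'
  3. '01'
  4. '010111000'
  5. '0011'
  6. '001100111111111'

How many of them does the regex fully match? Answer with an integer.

1. '000110' → no match
2. '011100' → no match
3. '01' → match
4. '010111000' → match
5. '0011' → match
6 → match
Total matched: 4

4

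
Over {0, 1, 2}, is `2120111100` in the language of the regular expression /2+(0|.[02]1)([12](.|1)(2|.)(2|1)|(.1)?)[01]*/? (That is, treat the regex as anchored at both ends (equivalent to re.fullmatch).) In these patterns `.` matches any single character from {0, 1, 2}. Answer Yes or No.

No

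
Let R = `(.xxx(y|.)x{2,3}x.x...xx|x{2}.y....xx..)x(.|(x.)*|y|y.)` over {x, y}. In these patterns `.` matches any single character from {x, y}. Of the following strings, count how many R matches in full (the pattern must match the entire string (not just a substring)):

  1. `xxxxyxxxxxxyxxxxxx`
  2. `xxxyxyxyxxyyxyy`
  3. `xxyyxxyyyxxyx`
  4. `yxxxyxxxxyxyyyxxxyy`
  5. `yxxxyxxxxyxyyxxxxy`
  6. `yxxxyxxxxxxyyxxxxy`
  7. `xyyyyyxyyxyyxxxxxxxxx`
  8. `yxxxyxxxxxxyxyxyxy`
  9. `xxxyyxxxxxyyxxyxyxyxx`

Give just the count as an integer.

1 → match
2 → match
3 → no match
4 → match
5 → match
6 → match
7 → no match
8 → no match
9 → match
Total matched: 6

6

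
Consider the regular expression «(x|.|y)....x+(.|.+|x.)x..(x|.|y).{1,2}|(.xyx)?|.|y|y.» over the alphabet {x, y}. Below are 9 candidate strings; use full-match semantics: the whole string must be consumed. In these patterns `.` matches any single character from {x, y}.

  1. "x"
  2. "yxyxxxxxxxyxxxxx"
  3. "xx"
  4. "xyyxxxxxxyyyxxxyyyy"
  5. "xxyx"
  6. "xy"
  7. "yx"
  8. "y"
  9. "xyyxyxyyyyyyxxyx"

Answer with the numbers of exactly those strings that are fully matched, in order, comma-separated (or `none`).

1 → match
2 → match
3 → no match
4 → match
5 → match
6 → no match
7 → match
8 → match
9 → no match

1, 2, 4, 5, 7, 8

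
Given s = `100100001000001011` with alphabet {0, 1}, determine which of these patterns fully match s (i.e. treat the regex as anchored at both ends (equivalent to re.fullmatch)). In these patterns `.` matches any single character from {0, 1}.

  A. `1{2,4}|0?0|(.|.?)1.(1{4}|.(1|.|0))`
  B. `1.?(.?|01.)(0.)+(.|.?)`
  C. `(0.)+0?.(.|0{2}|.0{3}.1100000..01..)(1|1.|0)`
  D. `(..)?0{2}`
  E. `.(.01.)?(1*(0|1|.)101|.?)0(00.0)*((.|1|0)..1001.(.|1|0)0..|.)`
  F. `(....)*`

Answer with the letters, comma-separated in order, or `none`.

A → no match
B → match
C → no match — must start with `0`
D → no match — must end with `0`
E → no match
F → no match

B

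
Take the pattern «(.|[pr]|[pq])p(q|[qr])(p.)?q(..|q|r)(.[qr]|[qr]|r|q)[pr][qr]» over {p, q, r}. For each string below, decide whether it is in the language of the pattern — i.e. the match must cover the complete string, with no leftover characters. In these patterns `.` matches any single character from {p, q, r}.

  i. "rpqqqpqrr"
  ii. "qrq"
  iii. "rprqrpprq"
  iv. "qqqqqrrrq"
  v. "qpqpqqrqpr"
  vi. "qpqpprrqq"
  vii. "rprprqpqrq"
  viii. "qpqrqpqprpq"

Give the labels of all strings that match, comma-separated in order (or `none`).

i → match
ii → no match
iii → no match
iv → no match
v → match
vi → no match
vii → no match
viii → no match

i, v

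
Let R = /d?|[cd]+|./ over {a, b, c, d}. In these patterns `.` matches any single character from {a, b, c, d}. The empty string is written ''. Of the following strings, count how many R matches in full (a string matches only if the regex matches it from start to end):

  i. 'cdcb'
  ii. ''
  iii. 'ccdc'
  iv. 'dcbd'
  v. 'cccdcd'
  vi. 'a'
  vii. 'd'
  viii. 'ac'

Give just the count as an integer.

i → no match
ii → match
iii → match
iv → no match
v → match
vi → match
vii → match
viii → no match
Total matched: 5

5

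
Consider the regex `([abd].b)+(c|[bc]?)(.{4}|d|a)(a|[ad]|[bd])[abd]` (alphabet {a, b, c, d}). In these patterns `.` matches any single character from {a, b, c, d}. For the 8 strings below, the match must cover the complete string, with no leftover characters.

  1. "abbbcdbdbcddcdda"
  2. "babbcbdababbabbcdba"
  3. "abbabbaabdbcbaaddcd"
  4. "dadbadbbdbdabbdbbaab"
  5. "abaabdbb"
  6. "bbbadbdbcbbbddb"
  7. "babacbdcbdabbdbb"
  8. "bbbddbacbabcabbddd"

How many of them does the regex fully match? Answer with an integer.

1 → no match
2 → match
3 → no match
4 → no match
5 → no match
6 → no match
7 → match
8 → no match
Total matched: 2

2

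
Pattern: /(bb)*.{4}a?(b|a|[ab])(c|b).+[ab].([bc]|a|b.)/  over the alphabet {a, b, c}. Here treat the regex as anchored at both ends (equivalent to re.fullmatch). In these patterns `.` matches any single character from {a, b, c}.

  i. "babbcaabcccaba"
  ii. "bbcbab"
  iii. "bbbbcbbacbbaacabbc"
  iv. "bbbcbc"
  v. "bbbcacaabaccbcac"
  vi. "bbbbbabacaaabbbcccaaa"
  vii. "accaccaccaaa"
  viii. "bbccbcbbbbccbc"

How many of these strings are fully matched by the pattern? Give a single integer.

i → no match
ii. "bbcbab" → no match
iii → no match
iv. "bbbcbc" → no match
v → no match
vi → no match
vii. "accaccaccaaa" → no match
viii → no match
Total matched: 0

0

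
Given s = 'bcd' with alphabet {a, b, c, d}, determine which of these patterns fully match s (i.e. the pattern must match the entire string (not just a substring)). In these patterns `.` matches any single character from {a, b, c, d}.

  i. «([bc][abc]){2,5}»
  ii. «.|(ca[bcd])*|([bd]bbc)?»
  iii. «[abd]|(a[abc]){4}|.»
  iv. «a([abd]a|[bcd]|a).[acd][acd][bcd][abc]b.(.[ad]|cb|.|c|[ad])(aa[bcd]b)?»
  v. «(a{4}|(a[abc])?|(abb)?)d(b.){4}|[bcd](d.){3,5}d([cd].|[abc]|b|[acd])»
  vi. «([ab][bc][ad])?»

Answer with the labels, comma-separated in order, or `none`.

vi

i → no match
ii → no match
iii → no match
iv → no match — must start with 'a'
v → no match
vi → match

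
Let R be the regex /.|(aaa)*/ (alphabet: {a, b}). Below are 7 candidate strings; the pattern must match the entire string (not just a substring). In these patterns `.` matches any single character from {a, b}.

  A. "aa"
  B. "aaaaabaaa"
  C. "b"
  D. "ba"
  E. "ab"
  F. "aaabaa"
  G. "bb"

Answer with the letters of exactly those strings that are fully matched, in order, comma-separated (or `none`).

A → no match
B → no match
C → match
D → no match
E → no match
F → no match
G → no match

C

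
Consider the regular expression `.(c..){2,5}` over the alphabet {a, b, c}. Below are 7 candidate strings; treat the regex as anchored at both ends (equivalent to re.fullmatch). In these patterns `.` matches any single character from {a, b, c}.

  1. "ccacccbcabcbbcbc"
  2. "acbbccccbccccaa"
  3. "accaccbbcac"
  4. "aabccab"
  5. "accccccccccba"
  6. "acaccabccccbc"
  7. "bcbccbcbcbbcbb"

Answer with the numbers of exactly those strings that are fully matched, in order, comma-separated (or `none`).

1 → match
2 → no match
3. "accaccbbcac" → no match
4. "aabccab" → no match
5 → match
6 → match
7 → no match

1, 5, 6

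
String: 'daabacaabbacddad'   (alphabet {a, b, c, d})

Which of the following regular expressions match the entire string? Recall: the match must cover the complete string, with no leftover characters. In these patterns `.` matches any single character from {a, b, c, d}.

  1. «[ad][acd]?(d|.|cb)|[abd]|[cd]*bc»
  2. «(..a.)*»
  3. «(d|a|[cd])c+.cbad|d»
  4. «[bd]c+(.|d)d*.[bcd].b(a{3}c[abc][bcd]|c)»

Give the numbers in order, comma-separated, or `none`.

2

1 → no match
2 → match
3 → no match
4 → no match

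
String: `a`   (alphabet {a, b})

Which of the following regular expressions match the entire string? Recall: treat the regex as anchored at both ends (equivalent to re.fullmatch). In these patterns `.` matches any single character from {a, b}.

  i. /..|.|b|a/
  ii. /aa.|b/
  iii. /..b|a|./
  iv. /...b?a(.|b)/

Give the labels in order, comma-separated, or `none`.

i, iii

i → match
ii → no match
iii → match
iv → no match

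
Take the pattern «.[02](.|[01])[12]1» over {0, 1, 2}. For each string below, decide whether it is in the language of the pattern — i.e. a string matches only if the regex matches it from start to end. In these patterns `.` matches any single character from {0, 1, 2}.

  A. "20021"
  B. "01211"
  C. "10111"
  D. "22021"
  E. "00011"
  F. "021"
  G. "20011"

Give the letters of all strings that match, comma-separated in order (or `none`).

A → match
B → no match
C → match
D → match
E → match
F → no match
G → match

A, C, D, E, G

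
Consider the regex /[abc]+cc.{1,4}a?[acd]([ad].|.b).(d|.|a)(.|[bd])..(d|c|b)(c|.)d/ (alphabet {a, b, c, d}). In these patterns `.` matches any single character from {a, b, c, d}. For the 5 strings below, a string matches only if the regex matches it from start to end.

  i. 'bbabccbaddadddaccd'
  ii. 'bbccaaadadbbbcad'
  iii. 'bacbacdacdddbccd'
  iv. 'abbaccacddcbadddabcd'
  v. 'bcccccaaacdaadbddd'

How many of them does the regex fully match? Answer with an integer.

i → match
ii → match
iii → no match
iv → match
v → match
Total matched: 4

4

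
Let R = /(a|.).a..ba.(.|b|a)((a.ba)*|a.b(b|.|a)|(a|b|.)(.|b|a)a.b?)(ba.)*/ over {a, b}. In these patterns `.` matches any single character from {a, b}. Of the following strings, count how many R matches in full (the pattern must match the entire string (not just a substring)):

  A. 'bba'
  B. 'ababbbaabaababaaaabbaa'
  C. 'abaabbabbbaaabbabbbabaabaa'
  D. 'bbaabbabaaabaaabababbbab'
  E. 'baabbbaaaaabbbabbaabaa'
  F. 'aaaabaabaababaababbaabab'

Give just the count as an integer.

1

A → no match
B → no match
C → no match
D → no match
E → match
F → no match
Total matched: 1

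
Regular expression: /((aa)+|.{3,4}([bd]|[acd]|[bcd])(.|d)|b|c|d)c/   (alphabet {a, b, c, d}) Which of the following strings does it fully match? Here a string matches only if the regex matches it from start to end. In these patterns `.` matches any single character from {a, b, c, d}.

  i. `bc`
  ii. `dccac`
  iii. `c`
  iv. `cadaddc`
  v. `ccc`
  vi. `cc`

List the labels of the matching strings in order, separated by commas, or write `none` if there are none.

i, iv, vi

i. `bc` → match
ii. `dccac` → no match
iii. `c` → no match
iv. `cadaddc` → match
v. `ccc` → no match
vi. `cc` → match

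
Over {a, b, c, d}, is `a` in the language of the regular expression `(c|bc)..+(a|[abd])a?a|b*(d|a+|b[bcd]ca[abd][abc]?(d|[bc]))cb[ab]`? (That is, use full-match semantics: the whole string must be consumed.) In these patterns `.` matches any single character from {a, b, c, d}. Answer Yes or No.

No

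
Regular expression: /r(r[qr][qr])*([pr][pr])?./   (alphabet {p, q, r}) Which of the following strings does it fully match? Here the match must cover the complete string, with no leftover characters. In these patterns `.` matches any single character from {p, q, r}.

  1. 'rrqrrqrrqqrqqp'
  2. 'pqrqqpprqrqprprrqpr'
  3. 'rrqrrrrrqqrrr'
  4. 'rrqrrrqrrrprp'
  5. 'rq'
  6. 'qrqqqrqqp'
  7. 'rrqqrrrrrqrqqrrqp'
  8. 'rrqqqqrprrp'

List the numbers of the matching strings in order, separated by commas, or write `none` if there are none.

1 → match
2 → no match — must start with 'r'
3 → match
4 → match
5. 'rq' → match
6. 'qrqqqrqqp' → no match — must start with 'r'
7 → match
8. 'rrqqqqrprrp' → no match

1, 3, 4, 5, 7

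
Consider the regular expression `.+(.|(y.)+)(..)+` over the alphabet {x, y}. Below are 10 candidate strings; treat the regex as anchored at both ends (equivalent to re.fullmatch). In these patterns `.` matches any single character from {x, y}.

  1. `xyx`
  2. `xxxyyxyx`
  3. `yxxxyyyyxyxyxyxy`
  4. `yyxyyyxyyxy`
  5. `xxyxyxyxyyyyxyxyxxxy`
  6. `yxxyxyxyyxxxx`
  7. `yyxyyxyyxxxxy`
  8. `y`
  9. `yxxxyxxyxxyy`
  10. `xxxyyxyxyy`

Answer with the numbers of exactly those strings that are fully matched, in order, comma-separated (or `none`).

1 → no match
2 → match
3 → match
4 → match
5 → match
6 → match
7 → match
8 → no match
9 → match
10 → match

2, 3, 4, 5, 6, 7, 9, 10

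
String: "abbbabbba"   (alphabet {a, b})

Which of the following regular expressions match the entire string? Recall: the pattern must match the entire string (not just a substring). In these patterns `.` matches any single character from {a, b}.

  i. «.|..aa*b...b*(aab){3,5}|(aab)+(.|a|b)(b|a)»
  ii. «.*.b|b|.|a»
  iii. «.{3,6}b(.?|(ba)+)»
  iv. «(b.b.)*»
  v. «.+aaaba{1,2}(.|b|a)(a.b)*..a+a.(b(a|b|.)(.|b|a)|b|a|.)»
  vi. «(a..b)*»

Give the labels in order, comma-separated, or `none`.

i → no match
ii → no match
iii → match
iv → no match
v → no match
vi → no match

iii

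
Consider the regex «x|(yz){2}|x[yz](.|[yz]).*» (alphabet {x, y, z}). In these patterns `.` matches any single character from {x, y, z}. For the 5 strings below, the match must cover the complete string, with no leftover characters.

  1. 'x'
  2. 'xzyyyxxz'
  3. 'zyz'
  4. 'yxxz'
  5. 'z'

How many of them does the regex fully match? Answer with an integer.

2

1 → match
2 → match
3 → no match
4 → no match
5 → no match
Total matched: 2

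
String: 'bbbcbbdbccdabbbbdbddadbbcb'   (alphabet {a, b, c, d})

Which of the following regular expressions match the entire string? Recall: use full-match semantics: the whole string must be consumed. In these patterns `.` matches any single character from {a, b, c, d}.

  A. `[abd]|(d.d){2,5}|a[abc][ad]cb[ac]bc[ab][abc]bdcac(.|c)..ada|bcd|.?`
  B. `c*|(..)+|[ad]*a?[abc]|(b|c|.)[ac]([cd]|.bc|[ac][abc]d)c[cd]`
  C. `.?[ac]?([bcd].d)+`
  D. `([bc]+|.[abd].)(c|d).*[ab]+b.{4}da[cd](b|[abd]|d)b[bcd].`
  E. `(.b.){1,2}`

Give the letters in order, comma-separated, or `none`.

A → no match
B → match
C → no match — must end with 'd'
D → match
E → no match

B, D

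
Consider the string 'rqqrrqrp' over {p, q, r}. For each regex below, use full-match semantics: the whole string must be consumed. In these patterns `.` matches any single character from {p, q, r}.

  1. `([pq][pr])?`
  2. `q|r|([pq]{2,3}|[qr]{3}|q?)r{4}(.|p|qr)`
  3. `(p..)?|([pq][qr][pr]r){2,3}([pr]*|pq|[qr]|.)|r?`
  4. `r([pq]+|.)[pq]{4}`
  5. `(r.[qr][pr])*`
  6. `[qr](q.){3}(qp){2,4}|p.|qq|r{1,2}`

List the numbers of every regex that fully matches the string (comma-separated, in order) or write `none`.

1 → no match
2 → no match
3 → no match
4 → no match
5 → match
6 → no match

5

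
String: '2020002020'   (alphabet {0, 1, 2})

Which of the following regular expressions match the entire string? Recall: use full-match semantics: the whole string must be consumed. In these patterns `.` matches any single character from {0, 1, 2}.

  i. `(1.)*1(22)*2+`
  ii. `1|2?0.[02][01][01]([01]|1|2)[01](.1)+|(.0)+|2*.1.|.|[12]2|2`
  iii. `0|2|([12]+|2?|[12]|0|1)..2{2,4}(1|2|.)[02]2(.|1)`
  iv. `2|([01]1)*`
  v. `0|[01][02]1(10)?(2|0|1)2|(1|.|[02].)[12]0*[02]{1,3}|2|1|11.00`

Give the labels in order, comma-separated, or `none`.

ii

i → no match — must end with '2'
ii → match
iii → no match
iv → no match
v → no match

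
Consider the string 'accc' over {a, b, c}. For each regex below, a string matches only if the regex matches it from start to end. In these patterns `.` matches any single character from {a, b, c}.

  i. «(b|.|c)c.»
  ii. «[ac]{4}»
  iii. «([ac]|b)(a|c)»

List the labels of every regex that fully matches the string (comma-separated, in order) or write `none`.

ii

i → no match
ii → match
iii → no match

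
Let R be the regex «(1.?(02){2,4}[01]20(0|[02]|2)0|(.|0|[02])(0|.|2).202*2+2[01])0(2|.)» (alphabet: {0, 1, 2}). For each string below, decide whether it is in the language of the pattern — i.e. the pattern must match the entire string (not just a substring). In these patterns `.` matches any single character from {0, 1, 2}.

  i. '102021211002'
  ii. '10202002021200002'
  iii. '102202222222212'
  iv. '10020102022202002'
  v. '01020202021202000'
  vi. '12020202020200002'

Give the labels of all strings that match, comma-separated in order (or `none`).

i. '102021211002' → no match
ii → no match
iii → no match
iv → no match
v → no match
vi → match

vi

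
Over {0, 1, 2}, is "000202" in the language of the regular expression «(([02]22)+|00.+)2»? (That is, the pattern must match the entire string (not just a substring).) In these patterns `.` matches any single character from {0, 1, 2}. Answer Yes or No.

Yes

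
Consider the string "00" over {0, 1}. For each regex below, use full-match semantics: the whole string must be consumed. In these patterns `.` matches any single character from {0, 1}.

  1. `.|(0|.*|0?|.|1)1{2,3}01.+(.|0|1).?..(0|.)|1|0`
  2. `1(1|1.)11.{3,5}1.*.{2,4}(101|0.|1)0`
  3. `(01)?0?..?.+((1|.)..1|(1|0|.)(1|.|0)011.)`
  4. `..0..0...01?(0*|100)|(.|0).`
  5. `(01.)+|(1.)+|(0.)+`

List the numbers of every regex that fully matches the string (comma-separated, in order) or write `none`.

1 → no match
2 → no match — must start with "11"
3 → no match
4 → match
5 → match

4, 5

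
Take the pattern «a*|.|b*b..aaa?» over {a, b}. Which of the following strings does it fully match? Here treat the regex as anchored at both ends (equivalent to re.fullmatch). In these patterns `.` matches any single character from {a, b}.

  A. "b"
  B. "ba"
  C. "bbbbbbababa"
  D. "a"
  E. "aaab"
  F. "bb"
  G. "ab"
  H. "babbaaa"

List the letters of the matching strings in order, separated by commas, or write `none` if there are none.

A, D

A. "b" → match
B. "ba" → no match
C. "bbbbbbababa" → no match
D. "a" → match
E. "aaab" → no match
F. "bb" → no match
G. "ab" → no match
H. "babbaaa" → no match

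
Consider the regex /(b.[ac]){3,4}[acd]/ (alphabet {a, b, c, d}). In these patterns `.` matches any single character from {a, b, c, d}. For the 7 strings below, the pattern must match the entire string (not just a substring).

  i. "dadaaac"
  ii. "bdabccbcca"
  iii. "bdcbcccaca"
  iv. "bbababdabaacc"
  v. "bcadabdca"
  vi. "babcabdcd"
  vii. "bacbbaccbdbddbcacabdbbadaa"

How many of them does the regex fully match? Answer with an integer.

i → no match — must start with "b"
ii → match
iii → no match
iv → no match
v → no match
vi → no match
vii → no match
Total matched: 1

1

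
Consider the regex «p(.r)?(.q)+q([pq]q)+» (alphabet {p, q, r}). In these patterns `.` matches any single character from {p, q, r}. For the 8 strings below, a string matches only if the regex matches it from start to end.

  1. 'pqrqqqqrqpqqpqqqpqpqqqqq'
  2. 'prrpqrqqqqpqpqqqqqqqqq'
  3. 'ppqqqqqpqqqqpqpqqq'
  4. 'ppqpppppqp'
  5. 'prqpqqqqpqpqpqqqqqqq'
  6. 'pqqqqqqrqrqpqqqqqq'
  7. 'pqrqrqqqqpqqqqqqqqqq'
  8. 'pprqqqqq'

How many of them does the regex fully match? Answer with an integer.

1 → match
2 → match
3 → match
4 → no match — must end with 'q'
5 → match
6 → match
7 → no match
8 → match
Total matched: 6

6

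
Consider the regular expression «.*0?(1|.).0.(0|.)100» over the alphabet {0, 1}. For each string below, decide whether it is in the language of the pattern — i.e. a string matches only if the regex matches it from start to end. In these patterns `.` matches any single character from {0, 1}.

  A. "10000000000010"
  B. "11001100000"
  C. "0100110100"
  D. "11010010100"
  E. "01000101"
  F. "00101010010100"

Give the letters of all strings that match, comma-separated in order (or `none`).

A → no match — must end with "100"
B. "11001100000" → no match — must end with "100"
C. "0100110100" → no match
D. "11010010100" → match
E. "01000101" → no match — must end with "100"
F → match

D, F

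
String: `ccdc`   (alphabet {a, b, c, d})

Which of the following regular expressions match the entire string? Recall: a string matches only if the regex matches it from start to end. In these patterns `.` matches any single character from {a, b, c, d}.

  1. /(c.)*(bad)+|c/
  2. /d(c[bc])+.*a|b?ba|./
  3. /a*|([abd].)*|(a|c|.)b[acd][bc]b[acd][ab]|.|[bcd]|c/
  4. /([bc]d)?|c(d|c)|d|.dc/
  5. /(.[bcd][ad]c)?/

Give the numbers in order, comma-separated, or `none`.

5

1 → no match
2 → no match
3 → no match
4 → no match
5 → match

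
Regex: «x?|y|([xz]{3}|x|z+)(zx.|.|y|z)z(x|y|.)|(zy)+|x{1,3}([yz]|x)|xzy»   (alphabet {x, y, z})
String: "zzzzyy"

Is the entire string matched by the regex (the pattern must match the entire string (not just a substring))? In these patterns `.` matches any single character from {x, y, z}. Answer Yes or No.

No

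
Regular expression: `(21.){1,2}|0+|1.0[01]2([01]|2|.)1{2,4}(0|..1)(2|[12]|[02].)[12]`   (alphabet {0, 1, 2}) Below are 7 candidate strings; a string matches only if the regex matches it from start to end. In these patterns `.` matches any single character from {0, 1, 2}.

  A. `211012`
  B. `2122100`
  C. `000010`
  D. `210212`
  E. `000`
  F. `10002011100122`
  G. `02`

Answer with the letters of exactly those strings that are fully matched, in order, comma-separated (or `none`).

A → no match
B → no match
C → no match
D → match
E → match
F → match
G → no match

D, E, F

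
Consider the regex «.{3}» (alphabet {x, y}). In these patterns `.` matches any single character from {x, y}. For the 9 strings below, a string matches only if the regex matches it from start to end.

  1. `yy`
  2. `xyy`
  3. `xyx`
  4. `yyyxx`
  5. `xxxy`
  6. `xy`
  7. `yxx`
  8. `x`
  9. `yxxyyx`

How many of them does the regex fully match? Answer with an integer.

1 → no match
2 → match
3 → match
4 → no match
5 → no match
6 → no match
7 → match
8 → no match
9 → no match
Total matched: 3

3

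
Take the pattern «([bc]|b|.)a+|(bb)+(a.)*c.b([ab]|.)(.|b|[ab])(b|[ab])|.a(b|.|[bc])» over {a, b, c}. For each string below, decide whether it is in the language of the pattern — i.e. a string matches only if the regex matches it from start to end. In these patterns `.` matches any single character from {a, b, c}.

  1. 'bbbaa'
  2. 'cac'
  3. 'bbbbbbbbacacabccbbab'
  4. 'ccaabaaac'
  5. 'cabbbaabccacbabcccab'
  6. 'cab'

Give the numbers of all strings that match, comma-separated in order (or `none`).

2, 3, 6

1 → no match
2 → match
3 → match
4 → no match
5 → no match
6 → match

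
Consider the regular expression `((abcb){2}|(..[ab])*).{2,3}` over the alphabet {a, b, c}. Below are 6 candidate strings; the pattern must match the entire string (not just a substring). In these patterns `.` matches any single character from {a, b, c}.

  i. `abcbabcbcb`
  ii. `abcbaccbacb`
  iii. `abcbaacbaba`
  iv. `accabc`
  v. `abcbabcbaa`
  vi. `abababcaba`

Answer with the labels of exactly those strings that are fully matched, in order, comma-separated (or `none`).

i, v

i → match
ii → no match
iii → no match
iv → no match
v → match
vi → no match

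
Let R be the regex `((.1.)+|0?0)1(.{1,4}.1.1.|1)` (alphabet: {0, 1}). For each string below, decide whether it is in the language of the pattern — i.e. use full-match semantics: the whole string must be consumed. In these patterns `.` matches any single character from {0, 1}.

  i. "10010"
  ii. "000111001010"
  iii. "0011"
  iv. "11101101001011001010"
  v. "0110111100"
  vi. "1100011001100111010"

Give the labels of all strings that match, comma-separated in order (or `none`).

iii, iv

i → no match
ii → no match
iii → match
iv → match
v → no match
vi → no match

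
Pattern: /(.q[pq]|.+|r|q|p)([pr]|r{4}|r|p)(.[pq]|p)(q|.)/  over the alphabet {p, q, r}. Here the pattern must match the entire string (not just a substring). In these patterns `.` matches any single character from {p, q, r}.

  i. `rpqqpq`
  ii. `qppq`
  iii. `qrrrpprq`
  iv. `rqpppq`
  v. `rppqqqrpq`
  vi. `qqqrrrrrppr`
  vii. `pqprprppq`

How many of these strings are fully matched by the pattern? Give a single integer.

5

i → no match
ii → match
iii → no match
iv → match
v → match
vi → match
vii → match
Total matched: 5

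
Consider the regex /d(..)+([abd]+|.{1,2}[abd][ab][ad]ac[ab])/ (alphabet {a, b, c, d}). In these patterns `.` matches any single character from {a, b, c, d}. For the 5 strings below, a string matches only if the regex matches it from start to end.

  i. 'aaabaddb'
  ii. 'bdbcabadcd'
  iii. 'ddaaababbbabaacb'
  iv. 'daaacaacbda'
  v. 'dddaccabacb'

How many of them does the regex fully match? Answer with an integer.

i. 'aaabaddb' → no match — must start with 'd'
ii. 'bdbcabadcd' → no match — must start with 'd'
iii → match
iv. 'daaacaacbda' → match
v. 'dddaccabacb' → no match
Total matched: 2

2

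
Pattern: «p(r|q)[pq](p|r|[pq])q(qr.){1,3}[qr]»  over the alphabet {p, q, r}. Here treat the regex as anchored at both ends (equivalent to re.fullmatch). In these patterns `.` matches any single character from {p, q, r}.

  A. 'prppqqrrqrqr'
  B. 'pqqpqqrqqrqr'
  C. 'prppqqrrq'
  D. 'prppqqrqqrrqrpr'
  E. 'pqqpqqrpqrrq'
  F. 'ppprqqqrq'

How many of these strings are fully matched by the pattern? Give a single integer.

5

A. 'prppqqrrqrqr' → match
B. 'pqqpqqrqqrqr' → match
C. 'prppqqrrq' → match
D → match
E. 'pqqpqqrpqrrq' → match
F. 'ppprqqqrq' → no match
Total matched: 5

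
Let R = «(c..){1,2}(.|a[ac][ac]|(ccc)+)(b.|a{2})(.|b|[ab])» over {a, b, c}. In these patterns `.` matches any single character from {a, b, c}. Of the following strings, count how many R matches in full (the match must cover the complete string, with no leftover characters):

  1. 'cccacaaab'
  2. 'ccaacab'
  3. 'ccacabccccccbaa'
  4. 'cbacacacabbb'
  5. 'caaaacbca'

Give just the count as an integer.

4

1. 'cccacaaab' → match
2. 'ccaacab' → no match
3 → match
4. 'cbacacacabbb' → match
5. 'caaaacbca' → match
Total matched: 4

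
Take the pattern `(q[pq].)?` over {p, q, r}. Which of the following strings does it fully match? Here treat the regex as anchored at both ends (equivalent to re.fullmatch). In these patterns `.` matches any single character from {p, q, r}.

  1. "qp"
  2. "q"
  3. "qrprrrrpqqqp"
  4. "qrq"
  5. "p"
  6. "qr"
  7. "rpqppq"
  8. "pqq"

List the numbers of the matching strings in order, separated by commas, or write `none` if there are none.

none

1 → no match
2 → no match
3 → no match
4 → no match
5 → no match
6 → no match
7 → no match
8 → no match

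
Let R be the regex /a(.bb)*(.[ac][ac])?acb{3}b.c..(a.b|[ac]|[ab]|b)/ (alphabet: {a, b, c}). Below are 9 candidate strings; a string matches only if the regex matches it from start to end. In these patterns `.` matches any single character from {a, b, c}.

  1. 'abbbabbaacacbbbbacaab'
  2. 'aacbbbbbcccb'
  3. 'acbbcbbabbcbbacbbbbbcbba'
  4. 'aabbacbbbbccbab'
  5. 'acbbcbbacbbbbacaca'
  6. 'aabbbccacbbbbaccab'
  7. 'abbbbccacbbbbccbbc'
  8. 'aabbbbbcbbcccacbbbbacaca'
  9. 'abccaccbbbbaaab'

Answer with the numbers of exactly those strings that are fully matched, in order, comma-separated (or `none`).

1, 2, 3, 4, 5, 6, 7, 8

1 → match
2. 'aacbbbbbcccb' → match
3 → match
4 → match
5 → match
6 → match
7 → match
8 → match
9 → no match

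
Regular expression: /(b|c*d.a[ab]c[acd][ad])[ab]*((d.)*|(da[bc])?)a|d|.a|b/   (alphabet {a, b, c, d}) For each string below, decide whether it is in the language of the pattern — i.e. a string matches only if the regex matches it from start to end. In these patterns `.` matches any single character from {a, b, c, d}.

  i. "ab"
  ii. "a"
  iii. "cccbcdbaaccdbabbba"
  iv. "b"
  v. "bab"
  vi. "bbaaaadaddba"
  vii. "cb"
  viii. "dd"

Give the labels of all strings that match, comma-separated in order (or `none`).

i → no match
ii → no match
iii → no match
iv → match
v → no match
vi → no match
vii → no match
viii → no match

iv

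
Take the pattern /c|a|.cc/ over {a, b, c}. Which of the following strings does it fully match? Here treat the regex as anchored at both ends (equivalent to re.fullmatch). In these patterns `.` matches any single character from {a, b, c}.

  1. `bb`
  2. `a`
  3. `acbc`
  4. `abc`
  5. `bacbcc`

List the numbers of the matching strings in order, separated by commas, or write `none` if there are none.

2

1. `bb` → no match
2. `a` → match
3. `acbc` → no match
4. `abc` → no match
5. `bacbcc` → no match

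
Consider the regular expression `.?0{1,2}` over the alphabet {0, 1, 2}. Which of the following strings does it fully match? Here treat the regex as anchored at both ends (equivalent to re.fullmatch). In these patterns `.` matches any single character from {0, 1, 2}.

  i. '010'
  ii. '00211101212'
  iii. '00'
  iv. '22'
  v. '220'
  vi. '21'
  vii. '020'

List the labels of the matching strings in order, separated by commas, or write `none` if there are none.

i. '010' → no match
ii. '00211101212' → no match — must end with '0'
iii. '00' → match
iv. '22' → no match — must end with '0'
v. '220' → no match
vi. '21' → no match — must end with '0'
vii. '020' → no match

iii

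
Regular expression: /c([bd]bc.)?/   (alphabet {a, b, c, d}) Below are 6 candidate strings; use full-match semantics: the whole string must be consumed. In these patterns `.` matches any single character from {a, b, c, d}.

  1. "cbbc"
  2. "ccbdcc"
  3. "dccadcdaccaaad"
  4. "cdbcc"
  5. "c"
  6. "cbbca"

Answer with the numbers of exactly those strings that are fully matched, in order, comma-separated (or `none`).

4, 5, 6

1. "cbbc" → no match
2. "ccbdcc" → no match
3 → no match — must start with "c"
4. "cdbcc" → match
5. "c" → match
6. "cbbca" → match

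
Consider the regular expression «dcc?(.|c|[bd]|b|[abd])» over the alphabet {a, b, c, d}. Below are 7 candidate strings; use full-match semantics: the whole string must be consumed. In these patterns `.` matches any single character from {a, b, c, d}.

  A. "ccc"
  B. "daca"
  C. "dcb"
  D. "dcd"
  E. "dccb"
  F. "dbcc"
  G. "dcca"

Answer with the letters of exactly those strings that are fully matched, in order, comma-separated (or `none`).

C, D, E, G

A → no match — must start with "dc"
B → no match — must start with "dc"
C → match
D → match
E → match
F → no match — must start with "dc"
G → match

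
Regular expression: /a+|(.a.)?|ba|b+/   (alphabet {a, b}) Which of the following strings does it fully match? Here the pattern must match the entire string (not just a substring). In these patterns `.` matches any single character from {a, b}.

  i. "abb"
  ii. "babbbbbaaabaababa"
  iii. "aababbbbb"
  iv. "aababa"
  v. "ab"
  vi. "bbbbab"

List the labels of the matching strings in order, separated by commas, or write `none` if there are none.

none

i → no match
ii → no match
iii → no match
iv → no match
v → no match
vi → no match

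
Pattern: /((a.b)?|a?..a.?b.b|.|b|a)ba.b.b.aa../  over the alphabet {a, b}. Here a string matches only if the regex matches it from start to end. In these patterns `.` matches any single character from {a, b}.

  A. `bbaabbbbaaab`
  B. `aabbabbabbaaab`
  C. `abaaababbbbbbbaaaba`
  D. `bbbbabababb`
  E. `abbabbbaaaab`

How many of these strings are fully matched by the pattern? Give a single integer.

2

A → match
B → match
C → no match
D → no match
E → no match
Total matched: 2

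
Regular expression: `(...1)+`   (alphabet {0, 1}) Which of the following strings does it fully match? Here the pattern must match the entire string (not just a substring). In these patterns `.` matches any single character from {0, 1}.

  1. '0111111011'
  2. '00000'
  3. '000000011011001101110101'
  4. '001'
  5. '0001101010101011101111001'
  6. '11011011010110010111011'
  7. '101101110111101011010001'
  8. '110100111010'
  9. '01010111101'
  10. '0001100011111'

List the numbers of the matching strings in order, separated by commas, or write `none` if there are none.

1. '0111111011' → no match
2. '00000' → no match — must end with '1'
3 → no match
4. '001' → no match
5 → no match
6 → no match
7 → no match
8. '110100111010' → no match — must end with '1'
9. '01010111101' → no match
10 → no match

none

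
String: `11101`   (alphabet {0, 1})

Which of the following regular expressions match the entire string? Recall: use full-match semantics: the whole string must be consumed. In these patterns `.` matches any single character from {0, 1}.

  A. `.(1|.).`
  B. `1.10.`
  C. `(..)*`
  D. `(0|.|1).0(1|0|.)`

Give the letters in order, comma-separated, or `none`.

A → no match
B → match
C → no match
D → no match

B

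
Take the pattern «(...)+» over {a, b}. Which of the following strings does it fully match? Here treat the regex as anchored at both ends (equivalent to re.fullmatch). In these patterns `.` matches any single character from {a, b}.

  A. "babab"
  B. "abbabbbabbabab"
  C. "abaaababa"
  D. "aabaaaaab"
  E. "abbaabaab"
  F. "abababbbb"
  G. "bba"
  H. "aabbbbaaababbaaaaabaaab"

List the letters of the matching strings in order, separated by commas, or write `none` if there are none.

A → no match
B → no match
C → match
D → match
E → match
F → match
G → match
H → no match

C, D, E, F, G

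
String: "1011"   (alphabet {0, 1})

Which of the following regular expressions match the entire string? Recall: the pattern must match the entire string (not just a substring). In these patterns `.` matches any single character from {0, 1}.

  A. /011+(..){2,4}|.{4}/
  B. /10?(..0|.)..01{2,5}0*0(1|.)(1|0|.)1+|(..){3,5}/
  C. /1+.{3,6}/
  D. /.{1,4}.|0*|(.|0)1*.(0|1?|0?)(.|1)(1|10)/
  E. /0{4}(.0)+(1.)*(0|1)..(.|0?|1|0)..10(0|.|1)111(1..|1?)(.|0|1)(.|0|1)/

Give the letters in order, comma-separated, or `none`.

A, C, D

A → match
B → no match
C → match
D → match
E → no match — must start with "0"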